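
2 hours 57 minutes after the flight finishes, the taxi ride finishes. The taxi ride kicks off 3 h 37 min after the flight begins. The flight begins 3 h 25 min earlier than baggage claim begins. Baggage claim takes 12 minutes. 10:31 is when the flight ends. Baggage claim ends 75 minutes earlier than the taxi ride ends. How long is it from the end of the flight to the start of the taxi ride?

1 h 42 min

The taxi ride ends at 10:31 + 177 min = 13:28.
Baggage claim ends at 13:28 − 75 min = 12:13.
Baggage claim starts at 12:13 − 12 min = 12:01.
The flight starts at 12:01 − 205 min = 08:36.
The taxi ride starts at 08:36 + 217 min = 12:13.
From 10:31 to 12:13 is 1 h 42 min.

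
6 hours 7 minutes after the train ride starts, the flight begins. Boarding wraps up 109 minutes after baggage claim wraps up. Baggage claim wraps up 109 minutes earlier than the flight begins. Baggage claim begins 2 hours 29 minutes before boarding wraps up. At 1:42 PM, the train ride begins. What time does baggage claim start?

5:20 PM

The flight starts at 1:42 PM + 367 min = 7:49 PM.
Baggage claim ends at 7:49 PM − 109 min = 6:00 PM.
Boarding ends at 6:00 PM + 109 min = 7:49 PM.
Baggage claim starts at 7:49 PM − 149 min = 5:20 PM.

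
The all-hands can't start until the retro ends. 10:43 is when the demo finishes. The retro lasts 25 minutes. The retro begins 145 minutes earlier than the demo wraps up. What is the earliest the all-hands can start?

08:43

The retro starts at 10:43 − 145 min = 08:18.
The retro ends at 08:18 + 25 min = 08:43.
The all-hands is bounded by the retro, so the earliest it can start is 08:43.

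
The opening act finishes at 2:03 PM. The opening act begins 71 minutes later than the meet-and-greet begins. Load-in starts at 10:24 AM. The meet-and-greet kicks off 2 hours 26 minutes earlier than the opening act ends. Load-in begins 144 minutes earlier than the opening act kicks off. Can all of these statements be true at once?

Yes

The meet-and-greet starts at 2:03 PM − 146 min = 11:37 AM.
The opening act starts at 11:37 AM + 71 min = 12:48 PM.
Load-in starts at 12:48 PM − 144 min = 10:24 AM.
That matches the stated 10:24 AM, so the schedule is consistent.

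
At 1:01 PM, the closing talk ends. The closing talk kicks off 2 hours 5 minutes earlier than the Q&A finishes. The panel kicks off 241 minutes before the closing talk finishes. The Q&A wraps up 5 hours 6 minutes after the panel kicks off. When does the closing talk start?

The panel starts at 1:01 PM − 241 min = 9:00 AM.
The Q&A ends at 9:00 AM + 306 min = 2:06 PM.
The closing talk starts at 2:06 PM − 125 min = 12:01 PM.

12:01 PM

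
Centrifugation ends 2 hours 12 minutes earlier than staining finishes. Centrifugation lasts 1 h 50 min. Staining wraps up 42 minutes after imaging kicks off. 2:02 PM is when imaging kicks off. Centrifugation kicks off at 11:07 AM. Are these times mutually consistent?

No

Staining ends at 2:02 PM + 42 min = 2:44 PM.
Centrifugation ends at 2:44 PM − 132 min = 12:32 PM.
Centrifugation starts at 12:32 PM − 110 min = 10:42 AM.
But centrifugation is also said to start at 11:07 AM — a 25-minute conflict.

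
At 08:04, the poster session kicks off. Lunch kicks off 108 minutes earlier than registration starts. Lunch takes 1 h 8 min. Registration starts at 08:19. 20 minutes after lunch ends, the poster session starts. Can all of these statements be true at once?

No

Lunch starts at 08:19 − 108 min = 06:31.
Lunch ends at 06:31 + 68 min = 07:39.
The poster session starts at 07:39 + 20 min = 07:59.
But the poster session is also said to start at 08:04 — a 5-minute conflict.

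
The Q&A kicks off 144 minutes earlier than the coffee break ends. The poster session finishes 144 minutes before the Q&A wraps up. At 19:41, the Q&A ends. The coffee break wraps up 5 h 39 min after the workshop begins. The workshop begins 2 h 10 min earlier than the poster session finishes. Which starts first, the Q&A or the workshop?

the workshop

The poster session ends at 19:41 − 144 min = 17:17.
The workshop starts at 17:17 − 130 min = 15:07.
The coffee break ends at 15:07 + 339 min = 20:46.
The Q&A starts at 20:46 − 144 min = 18:22.
The Q&A starts at 18:22 and the workshop starts at 15:07, so the workshop is first.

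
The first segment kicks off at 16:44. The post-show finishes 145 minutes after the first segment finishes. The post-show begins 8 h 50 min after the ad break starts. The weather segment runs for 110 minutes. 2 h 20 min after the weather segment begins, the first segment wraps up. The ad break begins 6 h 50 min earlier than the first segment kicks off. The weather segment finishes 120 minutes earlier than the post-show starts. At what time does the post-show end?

The ad break starts at 16:44 − 410 min = 09:54.
The post-show starts at 09:54 + 530 min = 18:44.
The weather segment ends at 18:44 − 120 min = 16:44.
The weather segment starts at 16:44 − 110 min = 14:54.
The first segment ends at 14:54 + 140 min = 17:14.
The post-show ends at 17:14 + 145 min = 19:39.

19:39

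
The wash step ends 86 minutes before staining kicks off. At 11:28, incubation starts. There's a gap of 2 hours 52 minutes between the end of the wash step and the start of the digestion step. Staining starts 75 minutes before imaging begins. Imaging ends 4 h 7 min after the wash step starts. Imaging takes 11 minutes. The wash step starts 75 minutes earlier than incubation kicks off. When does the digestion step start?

The wash step starts at 11:28 − 75 min = 10:13.
Imaging ends at 10:13 + 247 min = 14:20.
Imaging starts at 14:20 − 11 min = 14:09.
Staining starts at 14:09 − 75 min = 12:54.
The wash step ends at 12:54 − 86 min = 11:28.
The digestion step starts at 11:28 + 172 min = 14:20.

14:20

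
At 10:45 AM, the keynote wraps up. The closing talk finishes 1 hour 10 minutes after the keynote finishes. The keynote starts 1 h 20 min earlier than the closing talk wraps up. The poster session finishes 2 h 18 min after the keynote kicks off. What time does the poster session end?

The closing talk ends at 10:45 AM + 70 min = 11:55 AM.
The keynote starts at 11:55 AM − 80 min = 10:35 AM.
The poster session ends at 10:35 AM + 138 min = 12:53 PM.

12:53 PM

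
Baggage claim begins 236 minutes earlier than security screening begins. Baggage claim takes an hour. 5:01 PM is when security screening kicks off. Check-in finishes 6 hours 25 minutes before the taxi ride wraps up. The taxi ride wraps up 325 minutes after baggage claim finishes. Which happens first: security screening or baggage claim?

Baggage claim starts at 5:01 PM − 236 min = 1:05 PM.
Security screening starts at 5:01 PM and baggage claim starts at 1:05 PM, so baggage claim is first.

baggage claim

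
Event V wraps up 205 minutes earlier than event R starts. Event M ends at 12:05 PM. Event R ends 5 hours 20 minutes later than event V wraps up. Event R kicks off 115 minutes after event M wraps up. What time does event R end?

3:55 PM

Event R starts at 12:05 PM + 115 min = 2:00 PM.
Event V ends at 2:00 PM − 205 min = 10:35 AM.
Event R ends at 10:35 AM + 320 min = 3:55 PM.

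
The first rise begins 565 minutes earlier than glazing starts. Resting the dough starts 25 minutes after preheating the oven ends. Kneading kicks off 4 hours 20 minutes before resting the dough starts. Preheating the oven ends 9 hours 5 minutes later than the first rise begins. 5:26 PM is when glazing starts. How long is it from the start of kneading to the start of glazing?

The first rise starts at 5:26 PM − 565 min = 8:01 AM.
Preheating the oven ends at 8:01 AM + 545 min = 5:06 PM.
Resting the dough starts at 5:06 PM + 25 min = 5:31 PM.
Kneading starts at 5:31 PM − 260 min = 1:11 PM.
From 1:11 PM to 5:26 PM is 255 minutes.

255 minutes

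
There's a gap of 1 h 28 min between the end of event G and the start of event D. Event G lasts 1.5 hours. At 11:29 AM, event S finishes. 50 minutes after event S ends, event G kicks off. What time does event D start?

3:17 PM

Event G starts at 11:29 AM + 50 min = 12:19 PM.
Event G ends at 12:19 PM + 90 min = 1:49 PM.
Event D starts at 1:49 PM + 88 min = 3:17 PM.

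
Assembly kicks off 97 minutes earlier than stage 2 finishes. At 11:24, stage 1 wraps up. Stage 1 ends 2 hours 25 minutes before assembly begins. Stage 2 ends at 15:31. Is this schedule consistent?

Assembly starts at 15:31 − 97 min = 13:54.
Stage 1 ends at 13:54 − 145 min = 11:29.
But stage 1 is also said to end at 11:24 — a 5-minute conflict.

No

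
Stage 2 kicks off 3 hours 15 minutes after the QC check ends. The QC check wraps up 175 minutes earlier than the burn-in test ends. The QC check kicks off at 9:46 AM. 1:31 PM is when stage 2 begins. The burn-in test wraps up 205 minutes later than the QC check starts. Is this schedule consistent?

Yes

The burn-in test ends at 9:46 AM + 205 min = 1:11 PM.
The QC check ends at 1:11 PM − 175 min = 10:16 AM.
Stage 2 starts at 10:16 AM + 195 min = 1:31 PM.
That matches the stated 1:31 PM, so the schedule is consistent.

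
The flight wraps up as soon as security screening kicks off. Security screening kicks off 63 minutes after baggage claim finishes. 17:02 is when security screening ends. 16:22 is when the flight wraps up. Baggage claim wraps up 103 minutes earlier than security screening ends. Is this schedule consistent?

Yes

Baggage claim ends at 17:02 − 103 min = 15:19.
Security screening starts at 15:19 + 63 min = 16:22.
So the flight ends at 16:22.
That matches the stated 16:22, so the schedule is consistent.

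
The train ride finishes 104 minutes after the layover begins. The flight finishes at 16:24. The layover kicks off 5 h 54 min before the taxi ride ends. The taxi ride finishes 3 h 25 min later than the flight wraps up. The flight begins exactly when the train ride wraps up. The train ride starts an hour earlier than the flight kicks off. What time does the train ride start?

The taxi ride ends at 16:24 + 205 min = 19:49.
The layover starts at 19:49 − 354 min = 13:55.
The train ride ends at 13:55 + 104 min = 15:39.
So the flight starts at 15:39.
The train ride starts at 15:39 − 60 min = 14:39.

14:39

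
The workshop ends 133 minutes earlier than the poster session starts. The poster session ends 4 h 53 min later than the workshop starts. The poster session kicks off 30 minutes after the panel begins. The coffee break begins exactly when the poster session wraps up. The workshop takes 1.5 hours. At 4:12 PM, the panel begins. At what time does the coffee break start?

The poster session starts at 4:12 PM + 30 min = 4:42 PM.
The workshop ends at 4:42 PM − 133 min = 2:29 PM.
The workshop starts at 2:29 PM − 90 min = 12:59 PM.
The poster session ends at 12:59 PM + 293 min = 5:52 PM.
So the coffee break starts at 5:52 PM.

5:52 PM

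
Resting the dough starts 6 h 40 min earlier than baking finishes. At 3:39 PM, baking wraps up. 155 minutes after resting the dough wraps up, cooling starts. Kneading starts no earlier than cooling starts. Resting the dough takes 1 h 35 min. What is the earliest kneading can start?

1:09 PM

Resting the dough starts at 3:39 PM − 400 min = 8:59 AM.
Resting the dough ends at 8:59 AM + 95 min = 10:34 AM.
Cooling starts at 10:34 AM + 155 min = 1:09 PM.
Kneading is bounded by cooling, so the earliest it can start is 1:09 PM.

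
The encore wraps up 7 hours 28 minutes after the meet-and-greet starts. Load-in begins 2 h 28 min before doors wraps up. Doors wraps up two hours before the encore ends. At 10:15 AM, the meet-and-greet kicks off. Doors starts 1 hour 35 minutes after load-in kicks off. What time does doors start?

2:50 PM

The encore ends at 10:15 AM + 448 min = 5:43 PM.
Doors ends at 5:43 PM − 120 min = 3:43 PM.
Load-in starts at 3:43 PM − 148 min = 1:15 PM.
Doors starts at 1:15 PM + 95 min = 2:50 PM.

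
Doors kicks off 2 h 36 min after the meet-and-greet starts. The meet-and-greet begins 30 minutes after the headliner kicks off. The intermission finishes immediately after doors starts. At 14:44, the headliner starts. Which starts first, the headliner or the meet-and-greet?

The meet-and-greet starts at 14:44 + 30 min = 15:14.
The headliner starts at 14:44 and the meet-and-greet starts at 15:14, so the headliner is first.

the headliner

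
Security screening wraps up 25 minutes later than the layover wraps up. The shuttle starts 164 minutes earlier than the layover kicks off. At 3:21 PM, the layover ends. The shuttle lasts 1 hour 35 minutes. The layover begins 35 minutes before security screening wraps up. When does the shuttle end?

2:02 PM

Security screening ends at 3:21 PM + 25 min = 3:46 PM.
The layover starts at 3:46 PM − 35 min = 3:11 PM.
The shuttle starts at 3:11 PM − 164 min = 12:27 PM.
The shuttle ends at 12:27 PM + 95 min = 2:02 PM.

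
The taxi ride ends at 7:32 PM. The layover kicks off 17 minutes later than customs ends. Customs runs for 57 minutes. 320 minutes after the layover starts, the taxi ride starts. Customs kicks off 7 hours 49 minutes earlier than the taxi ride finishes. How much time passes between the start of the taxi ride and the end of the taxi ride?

Customs starts at 7:32 PM − 469 min = 11:43 AM.
Customs ends at 11:43 AM + 57 min = 12:40 PM.
The layover starts at 12:40 PM + 17 min = 12:57 PM.
The taxi ride starts at 12:57 PM + 320 min = 6:17 PM.
From 6:17 PM to 7:32 PM is 1 hour 15 minutes.

1 hour 15 minutes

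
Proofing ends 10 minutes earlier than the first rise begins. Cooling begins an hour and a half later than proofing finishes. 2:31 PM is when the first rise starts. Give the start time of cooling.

3:51 PM

Proofing ends at 2:31 PM − 10 min = 2:21 PM.
Cooling starts at 2:21 PM + 90 min = 3:51 PM.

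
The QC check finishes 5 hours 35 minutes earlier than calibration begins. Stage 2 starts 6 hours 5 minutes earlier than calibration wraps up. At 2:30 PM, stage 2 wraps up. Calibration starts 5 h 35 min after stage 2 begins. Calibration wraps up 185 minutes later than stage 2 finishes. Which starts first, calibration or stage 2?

stage 2

Calibration ends at 2:30 PM + 185 min = 5:35 PM.
Stage 2 starts at 5:35 PM − 365 min = 11:30 AM.
Calibration starts at 11:30 AM + 335 min = 5:05 PM.
Calibration starts at 5:05 PM and stage 2 starts at 11:30 AM, so stage 2 is first.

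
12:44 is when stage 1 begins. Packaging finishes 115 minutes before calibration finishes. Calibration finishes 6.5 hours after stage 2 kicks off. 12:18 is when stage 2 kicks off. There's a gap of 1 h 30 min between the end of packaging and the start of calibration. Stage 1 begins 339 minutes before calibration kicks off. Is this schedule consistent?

Yes

Calibration ends at 12:18 + 390 min = 18:48.
Packaging ends at 18:48 − 115 min = 16:53.
Calibration starts at 16:53 + 90 min = 18:23.
Stage 1 starts at 18:23 − 339 min = 12:44.
That matches the stated 12:44, so the schedule is consistent.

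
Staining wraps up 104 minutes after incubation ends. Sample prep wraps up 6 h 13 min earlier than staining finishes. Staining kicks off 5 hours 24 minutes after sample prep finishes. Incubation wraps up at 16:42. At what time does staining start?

17:37

Staining ends at 16:42 + 104 min = 18:26.
Sample prep ends at 18:26 − 373 min = 12:13.
Staining starts at 12:13 + 324 min = 17:37.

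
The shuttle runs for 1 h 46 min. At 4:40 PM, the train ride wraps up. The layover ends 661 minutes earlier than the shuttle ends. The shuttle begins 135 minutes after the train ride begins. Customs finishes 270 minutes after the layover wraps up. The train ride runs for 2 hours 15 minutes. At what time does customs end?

The train ride starts at 4:40 PM − 135 min = 2:25 PM.
The shuttle starts at 2:25 PM + 135 min = 4:40 PM.
The shuttle ends at 4:40 PM + 106 min = 6:26 PM.
The layover ends at 6:26 PM − 661 min = 7:25 AM.
Customs ends at 7:25 AM + 270 min = 11:55 AM.

11:55 AM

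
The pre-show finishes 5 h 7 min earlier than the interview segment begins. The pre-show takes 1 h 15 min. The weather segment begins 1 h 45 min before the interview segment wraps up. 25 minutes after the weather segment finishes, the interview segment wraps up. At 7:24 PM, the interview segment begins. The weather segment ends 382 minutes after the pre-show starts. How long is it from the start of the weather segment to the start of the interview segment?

The pre-show ends at 7:24 PM − 307 min = 2:17 PM.
The pre-show starts at 2:17 PM − 75 min = 1:02 PM.
The weather segment ends at 1:02 PM + 382 min = 7:24 PM.
The interview segment ends at 7:24 PM + 25 min = 7:49 PM.
The weather segment starts at 7:49 PM − 105 min = 6:04 PM.
From 6:04 PM to 7:24 PM is 1 hour 20 minutes.

1 hour 20 minutes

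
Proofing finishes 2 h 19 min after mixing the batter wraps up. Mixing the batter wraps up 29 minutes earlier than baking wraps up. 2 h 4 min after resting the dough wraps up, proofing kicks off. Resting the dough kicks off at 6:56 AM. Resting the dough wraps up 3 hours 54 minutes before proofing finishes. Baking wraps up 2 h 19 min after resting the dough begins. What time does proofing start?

9:15 AM

Baking ends at 6:56 AM + 139 min = 9:15 AM.
Mixing the batter ends at 9:15 AM − 29 min = 8:46 AM.
Proofing ends at 8:46 AM + 139 min = 11:05 AM.
Resting the dough ends at 11:05 AM − 234 min = 7:11 AM.
Proofing starts at 7:11 AM + 124 min = 9:15 AM.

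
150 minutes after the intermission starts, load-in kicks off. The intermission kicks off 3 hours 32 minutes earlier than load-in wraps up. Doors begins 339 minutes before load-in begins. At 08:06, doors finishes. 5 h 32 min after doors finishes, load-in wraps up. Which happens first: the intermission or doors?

Load-in ends at 08:06 + 332 min = 13:38.
The intermission starts at 13:38 − 212 min = 10:06.
Load-in starts at 10:06 + 150 min = 12:36.
Doors starts at 12:36 − 339 min = 06:57.
The intermission starts at 10:06 and doors starts at 06:57, so doors is first.

doors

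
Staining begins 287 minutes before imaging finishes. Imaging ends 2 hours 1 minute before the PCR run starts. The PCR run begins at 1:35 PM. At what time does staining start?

Imaging ends at 1:35 PM − 121 min = 11:34 AM.
Staining starts at 11:34 AM − 287 min = 6:47 AM.

6:47 AM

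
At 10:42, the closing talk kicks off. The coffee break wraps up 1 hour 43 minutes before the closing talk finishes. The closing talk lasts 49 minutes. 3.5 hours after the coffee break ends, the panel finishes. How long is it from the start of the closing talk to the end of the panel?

The closing talk ends at 10:42 + 49 min = 11:31.
The coffee break ends at 11:31 − 103 min = 09:48.
The panel ends at 09:48 + 210 min = 13:18.
From 10:42 to 13:18 is 2 hours 36 minutes.

2 hours 36 minutes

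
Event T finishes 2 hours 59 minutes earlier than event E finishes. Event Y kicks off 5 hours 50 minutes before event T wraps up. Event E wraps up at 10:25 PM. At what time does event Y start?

1:36 PM

Event T ends at 10:25 PM − 179 min = 7:26 PM.
Event Y starts at 7:26 PM − 350 min = 1:36 PM.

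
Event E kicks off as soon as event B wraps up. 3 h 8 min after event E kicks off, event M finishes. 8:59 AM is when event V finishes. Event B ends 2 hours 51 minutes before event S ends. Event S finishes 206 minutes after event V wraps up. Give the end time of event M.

Event S ends at 8:59 AM + 206 min = 12:25 PM.
Event B ends at 12:25 PM − 171 min = 9:34 AM.
So event E starts at 9:34 AM.
Event M ends at 9:34 AM + 188 min = 12:42 PM.

12:42 PM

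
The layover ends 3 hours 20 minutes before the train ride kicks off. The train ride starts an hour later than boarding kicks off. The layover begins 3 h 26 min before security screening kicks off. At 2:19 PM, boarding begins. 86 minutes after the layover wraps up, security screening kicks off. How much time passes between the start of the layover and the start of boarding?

The train ride starts at 2:19 PM + 60 min = 3:19 PM.
The layover ends at 3:19 PM − 200 min = 11:59 AM.
Security screening starts at 11:59 AM + 86 min = 1:25 PM.
The layover starts at 1:25 PM − 206 min = 9:59 AM.
From 9:59 AM to 2:19 PM is 4 hours 20 minutes.

4 hours 20 minutes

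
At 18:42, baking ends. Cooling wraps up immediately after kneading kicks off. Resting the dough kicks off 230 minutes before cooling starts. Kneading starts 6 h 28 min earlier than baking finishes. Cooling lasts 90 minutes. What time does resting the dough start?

Kneading starts at 18:42 − 388 min = 12:14.
So cooling ends at 12:14.
Cooling starts at 12:14 − 90 min = 10:44.
Resting the dough starts at 10:44 − 230 min = 06:54.

06:54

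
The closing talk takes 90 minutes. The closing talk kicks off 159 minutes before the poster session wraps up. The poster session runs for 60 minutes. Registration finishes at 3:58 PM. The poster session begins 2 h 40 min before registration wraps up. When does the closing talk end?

1:09 PM

The poster session starts at 3:58 PM − 160 min = 1:18 PM.
The poster session ends at 1:18 PM + 60 min = 2:18 PM.
The closing talk starts at 2:18 PM − 159 min = 11:39 AM.
The closing talk ends at 11:39 AM + 90 min = 1:09 PM.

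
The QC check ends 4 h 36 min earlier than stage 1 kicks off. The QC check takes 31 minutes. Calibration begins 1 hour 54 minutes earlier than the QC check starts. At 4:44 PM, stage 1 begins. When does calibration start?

The QC check ends at 4:44 PM − 276 min = 12:08 PM.
The QC check starts at 12:08 PM − 31 min = 11:37 AM.
Calibration starts at 11:37 AM − 114 min = 9:43 AM.

9:43 AM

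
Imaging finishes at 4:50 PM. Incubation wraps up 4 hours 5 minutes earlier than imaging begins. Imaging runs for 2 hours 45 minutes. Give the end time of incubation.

Imaging starts at 4:50 PM − 165 min = 2:05 PM.
Incubation ends at 2:05 PM − 245 min = 10:00 AM.

10:00 AM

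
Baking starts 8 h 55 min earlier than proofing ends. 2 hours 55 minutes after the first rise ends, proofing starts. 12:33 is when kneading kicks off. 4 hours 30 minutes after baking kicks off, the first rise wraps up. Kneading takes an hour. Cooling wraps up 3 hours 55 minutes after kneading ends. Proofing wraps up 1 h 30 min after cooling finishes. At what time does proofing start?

17:28

Kneading ends at 12:33 + 60 min = 13:33.
Cooling ends at 13:33 + 235 min = 17:28.
Proofing ends at 17:28 + 90 min = 18:58.
Baking starts at 18:58 − 535 min = 10:03.
The first rise ends at 10:03 + 270 min = 14:33.
Proofing starts at 14:33 + 175 min = 17:28.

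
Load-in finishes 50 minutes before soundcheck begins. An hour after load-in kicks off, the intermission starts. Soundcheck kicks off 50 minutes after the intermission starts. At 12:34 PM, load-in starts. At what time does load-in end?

The intermission starts at 12:34 PM + 60 min = 1:34 PM.
Soundcheck starts at 1:34 PM + 50 min = 2:24 PM.
Load-in ends at 2:24 PM − 50 min = 1:34 PM.

1:34 PM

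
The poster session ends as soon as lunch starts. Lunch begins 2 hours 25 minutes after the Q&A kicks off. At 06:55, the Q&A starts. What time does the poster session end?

Lunch starts at 06:55 + 145 min = 09:20.
So the poster session ends at 09:20.

09:20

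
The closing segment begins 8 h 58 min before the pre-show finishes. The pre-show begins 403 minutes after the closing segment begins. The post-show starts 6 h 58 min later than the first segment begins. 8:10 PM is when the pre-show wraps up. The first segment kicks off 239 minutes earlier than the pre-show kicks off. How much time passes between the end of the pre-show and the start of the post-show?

The closing segment starts at 8:10 PM − 538 min = 11:12 AM.
The pre-show starts at 11:12 AM + 403 min = 5:55 PM.
The first segment starts at 5:55 PM − 239 min = 1:56 PM.
The post-show starts at 1:56 PM + 418 min = 8:54 PM.
From 8:10 PM to 8:54 PM is 44 minutes.

44 minutes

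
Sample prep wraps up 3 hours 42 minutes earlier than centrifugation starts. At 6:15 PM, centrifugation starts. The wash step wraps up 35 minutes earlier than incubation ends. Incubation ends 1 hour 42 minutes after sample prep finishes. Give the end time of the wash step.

3:40 PM

Sample prep ends at 6:15 PM − 222 min = 2:33 PM.
Incubation ends at 2:33 PM + 102 min = 4:15 PM.
The wash step ends at 4:15 PM − 35 min = 3:40 PM.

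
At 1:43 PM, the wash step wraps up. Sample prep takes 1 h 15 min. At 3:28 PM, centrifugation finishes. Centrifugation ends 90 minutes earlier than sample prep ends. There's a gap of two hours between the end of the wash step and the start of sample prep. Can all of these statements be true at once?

Sample prep starts at 1:43 PM + 120 min = 3:43 PM.
Sample prep ends at 3:43 PM + 75 min = 4:58 PM.
Centrifugation ends at 4:58 PM − 90 min = 3:28 PM.
That matches the stated 3:28 PM, so the schedule is consistent.

Yes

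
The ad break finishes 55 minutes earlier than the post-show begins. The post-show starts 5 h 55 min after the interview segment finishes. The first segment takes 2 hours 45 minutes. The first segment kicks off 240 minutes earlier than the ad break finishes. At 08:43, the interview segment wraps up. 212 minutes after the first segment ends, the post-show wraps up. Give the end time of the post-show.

The post-show starts at 08:43 + 355 min = 14:38.
The ad break ends at 14:38 − 55 min = 13:43.
The first segment starts at 13:43 − 240 min = 09:43.
The first segment ends at 09:43 + 165 min = 12:28.
The post-show ends at 12:28 + 212 min = 16:00.

16:00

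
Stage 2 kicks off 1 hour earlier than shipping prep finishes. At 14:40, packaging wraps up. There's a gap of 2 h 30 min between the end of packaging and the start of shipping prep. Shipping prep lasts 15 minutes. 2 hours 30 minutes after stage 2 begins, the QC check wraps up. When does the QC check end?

18:55

Shipping prep starts at 14:40 + 150 min = 17:10.
Shipping prep ends at 17:10 + 15 min = 17:25.
Stage 2 starts at 17:25 − 60 min = 16:25.
The QC check ends at 16:25 + 150 min = 18:55.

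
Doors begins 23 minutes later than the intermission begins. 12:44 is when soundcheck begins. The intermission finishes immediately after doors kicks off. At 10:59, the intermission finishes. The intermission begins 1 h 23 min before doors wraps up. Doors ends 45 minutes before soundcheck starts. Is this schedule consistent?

Yes

Doors ends at 12:44 − 45 min = 11:59.
The intermission starts at 11:59 − 83 min = 10:36.
Doors starts at 10:36 + 23 min = 10:59.
So the intermission ends at 10:59.
That matches the stated 10:59, so the schedule is consistent.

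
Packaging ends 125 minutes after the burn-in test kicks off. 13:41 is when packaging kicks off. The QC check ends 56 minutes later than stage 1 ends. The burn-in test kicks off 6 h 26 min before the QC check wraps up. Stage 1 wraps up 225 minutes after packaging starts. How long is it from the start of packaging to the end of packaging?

20 minutes

Stage 1 ends at 13:41 + 225 min = 17:26.
The QC check ends at 17:26 + 56 min = 18:22.
The burn-in test starts at 18:22 − 386 min = 11:56.
Packaging ends at 11:56 + 125 min = 14:01.
From 13:41 to 14:01 is 20 minutes.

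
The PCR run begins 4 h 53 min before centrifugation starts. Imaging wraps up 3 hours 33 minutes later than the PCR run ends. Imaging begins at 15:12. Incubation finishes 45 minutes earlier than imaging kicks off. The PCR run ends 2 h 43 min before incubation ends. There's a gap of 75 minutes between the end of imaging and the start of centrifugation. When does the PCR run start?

11:39

Incubation ends at 15:12 − 45 min = 14:27.
The PCR run ends at 14:27 − 163 min = 11:44.
Imaging ends at 11:44 + 213 min = 15:17.
Centrifugation starts at 15:17 + 75 min = 16:32.
The PCR run starts at 16:32 − 293 min = 11:39.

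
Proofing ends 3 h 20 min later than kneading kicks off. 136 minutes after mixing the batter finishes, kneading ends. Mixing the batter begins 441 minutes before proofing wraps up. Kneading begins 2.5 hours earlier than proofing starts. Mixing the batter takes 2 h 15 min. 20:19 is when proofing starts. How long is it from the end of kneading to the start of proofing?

120 minutes

Kneading starts at 20:19 − 150 min = 17:49.
Proofing ends at 17:49 + 200 min = 21:09.
Mixing the batter starts at 21:09 − 441 min = 13:48.
Mixing the batter ends at 13:48 + 135 min = 16:03.
Kneading ends at 16:03 + 136 min = 18:19.
From 18:19 to 20:19 is 120 minutes.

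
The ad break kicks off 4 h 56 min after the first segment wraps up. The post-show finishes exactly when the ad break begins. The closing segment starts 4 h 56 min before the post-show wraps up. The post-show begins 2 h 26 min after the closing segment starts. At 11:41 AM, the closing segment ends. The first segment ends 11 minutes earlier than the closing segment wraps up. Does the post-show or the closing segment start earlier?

The first segment ends at 11:41 AM − 11 min = 11:30 AM.
The ad break starts at 11:30 AM + 296 min = 4:26 PM.
So the post-show ends at 4:26 PM.
The closing segment starts at 4:26 PM − 296 min = 11:30 AM.
The post-show starts at 11:30 AM + 146 min = 1:56 PM.
The post-show starts at 1:56 PM and the closing segment starts at 11:30 AM, so the closing segment is first.

the closing segment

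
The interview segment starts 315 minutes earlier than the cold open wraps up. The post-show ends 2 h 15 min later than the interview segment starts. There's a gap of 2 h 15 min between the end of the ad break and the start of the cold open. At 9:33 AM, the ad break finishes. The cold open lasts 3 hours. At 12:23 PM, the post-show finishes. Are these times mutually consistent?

No

The cold open starts at 9:33 AM + 135 min = 11:48 AM.
The cold open ends at 11:48 AM + 180 min = 2:48 PM.
The interview segment starts at 2:48 PM − 315 min = 9:33 AM.
The post-show ends at 9:33 AM + 135 min = 11:48 AM.
But the post-show is also said to end at 12:23 PM — a 35-minute conflict.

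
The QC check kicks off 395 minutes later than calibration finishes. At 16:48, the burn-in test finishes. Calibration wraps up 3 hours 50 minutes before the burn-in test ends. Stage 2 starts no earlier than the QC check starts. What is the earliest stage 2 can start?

Calibration ends at 16:48 − 230 min = 12:58.
The QC check starts at 12:58 + 395 min = 19:33.
Stage 2 is bounded by the QC check, so the earliest it can start is 19:33.

19:33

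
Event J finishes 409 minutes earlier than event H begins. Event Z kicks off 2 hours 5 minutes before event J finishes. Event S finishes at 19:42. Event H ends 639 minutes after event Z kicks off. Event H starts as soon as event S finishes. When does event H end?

Event H starts at 19:42.
Event J ends at 19:42 − 409 min = 12:53.
Event Z starts at 12:53 − 125 min = 10:48.
Event H ends at 10:48 + 639 min = 21:27.

21:27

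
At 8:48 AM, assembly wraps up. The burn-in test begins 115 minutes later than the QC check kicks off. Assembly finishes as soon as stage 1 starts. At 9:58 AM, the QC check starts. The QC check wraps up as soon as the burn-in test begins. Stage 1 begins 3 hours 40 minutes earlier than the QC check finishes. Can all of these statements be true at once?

No

The burn-in test starts at 9:58 AM + 115 min = 11:53 AM.
So the QC check ends at 11:53 AM.
Stage 1 starts at 11:53 AM − 220 min = 8:13 AM.
So assembly ends at 8:13 AM.
But assembly is also said to end at 8:48 AM — a 35-minute conflict.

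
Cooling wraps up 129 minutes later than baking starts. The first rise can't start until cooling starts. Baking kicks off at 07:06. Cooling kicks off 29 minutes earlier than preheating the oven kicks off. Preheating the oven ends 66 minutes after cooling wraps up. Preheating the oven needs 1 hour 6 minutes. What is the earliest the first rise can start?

08:46

Cooling ends at 07:06 + 129 min = 09:15.
Preheating the oven ends at 09:15 + 66 min = 10:21.
Preheating the oven starts at 10:21 − 66 min = 09:15.
Cooling starts at 09:15 − 29 min = 08:46.
The first rise is bounded by cooling, so the earliest it can start is 08:46.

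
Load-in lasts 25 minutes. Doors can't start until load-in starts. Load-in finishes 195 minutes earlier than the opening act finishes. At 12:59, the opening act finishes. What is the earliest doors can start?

09:19

Load-in ends at 12:59 − 195 min = 09:44.
Load-in starts at 09:44 − 25 min = 09:19.
Doors is bounded by load-in, so the earliest it can start is 09:19.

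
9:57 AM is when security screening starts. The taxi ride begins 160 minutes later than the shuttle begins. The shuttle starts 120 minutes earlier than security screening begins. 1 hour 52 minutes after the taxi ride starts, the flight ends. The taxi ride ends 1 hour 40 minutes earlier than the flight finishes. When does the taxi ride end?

The shuttle starts at 9:57 AM − 120 min = 7:57 AM.
The taxi ride starts at 7:57 AM + 160 min = 10:37 AM.
The flight ends at 10:37 AM + 112 min = 12:29 PM.
The taxi ride ends at 12:29 PM − 100 min = 10:49 AM.

10:49 AM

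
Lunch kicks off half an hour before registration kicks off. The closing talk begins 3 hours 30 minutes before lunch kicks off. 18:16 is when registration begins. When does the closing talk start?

14:16

Lunch starts at 18:16 − 30 min = 17:46.
The closing talk starts at 17:46 − 210 min = 14:16.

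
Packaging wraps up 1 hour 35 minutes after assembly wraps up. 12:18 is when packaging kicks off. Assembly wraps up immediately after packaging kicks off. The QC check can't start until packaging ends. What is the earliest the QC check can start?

Assembly ends at 12:18.
Packaging ends at 12:18 + 95 min = 13:53.
The QC check is bounded by packaging, so the earliest it can start is 13:53.

13:53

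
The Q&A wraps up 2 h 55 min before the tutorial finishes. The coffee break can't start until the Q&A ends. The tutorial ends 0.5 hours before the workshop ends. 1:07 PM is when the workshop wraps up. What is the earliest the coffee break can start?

9:42 AM

The tutorial ends at 1:07 PM − 30 min = 12:37 PM.
The Q&A ends at 12:37 PM − 175 min = 9:42 AM.
The coffee break is bounded by the Q&A, so the earliest it can start is 9:42 AM.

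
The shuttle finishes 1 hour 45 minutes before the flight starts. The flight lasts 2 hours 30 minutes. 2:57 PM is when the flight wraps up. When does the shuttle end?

10:42 AM

The flight starts at 2:57 PM − 150 min = 12:27 PM.
The shuttle ends at 12:27 PM − 105 min = 10:42 AM.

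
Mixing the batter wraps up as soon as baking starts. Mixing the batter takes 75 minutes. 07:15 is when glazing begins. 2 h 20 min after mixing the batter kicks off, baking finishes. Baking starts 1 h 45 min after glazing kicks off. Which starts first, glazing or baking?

glazing

Baking starts at 07:15 + 105 min = 09:00.
Glazing starts at 07:15 and baking starts at 09:00, so glazing is first.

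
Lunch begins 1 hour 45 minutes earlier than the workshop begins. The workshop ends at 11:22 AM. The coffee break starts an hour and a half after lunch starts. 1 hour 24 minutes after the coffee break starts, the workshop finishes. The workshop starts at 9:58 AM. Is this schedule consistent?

Lunch starts at 9:58 AM − 105 min = 8:13 AM.
The coffee break starts at 8:13 AM + 90 min = 9:43 AM.
The workshop ends at 9:43 AM + 84 min = 11:07 AM.
But the workshop is also said to end at 11:22 AM — a 15-minute conflict.

No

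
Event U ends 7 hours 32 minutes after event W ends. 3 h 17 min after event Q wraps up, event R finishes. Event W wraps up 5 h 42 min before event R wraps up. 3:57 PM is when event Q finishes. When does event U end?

9:04 PM

Event R ends at 3:57 PM + 197 min = 7:14 PM.
Event W ends at 7:14 PM − 342 min = 1:32 PM.
Event U ends at 1:32 PM + 452 min = 9:04 PM.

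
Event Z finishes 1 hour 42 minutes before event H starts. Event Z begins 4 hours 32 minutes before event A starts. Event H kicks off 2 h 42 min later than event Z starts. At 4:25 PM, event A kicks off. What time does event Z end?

Event Z starts at 4:25 PM − 272 min = 11:53 AM.
Event H starts at 11:53 AM + 162 min = 2:35 PM.
Event Z ends at 2:35 PM − 102 min = 12:53 PM.

12:53 PM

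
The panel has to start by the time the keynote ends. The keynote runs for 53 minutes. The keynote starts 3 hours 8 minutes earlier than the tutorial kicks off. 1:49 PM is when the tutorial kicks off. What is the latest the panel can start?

11:34 AM

The keynote starts at 1:49 PM − 188 min = 10:41 AM.
The keynote ends at 10:41 AM + 53 min = 11:34 AM.
The panel is bounded by the keynote, so the latest it can start is 11:34 AM.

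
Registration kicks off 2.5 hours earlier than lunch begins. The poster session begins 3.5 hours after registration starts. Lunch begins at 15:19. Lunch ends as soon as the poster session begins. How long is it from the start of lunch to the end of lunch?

Registration starts at 15:19 − 150 min = 12:49.
The poster session starts at 12:49 + 210 min = 16:19.
So lunch ends at 16:19.
From 15:19 to 16:19 is 1 hour.

1 hour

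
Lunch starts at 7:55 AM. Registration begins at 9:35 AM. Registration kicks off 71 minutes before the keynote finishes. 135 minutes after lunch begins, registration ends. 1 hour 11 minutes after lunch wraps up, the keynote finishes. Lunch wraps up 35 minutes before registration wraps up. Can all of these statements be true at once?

Registration ends at 7:55 AM + 135 min = 10:10 AM.
Lunch ends at 10:10 AM − 35 min = 9:35 AM.
The keynote ends at 9:35 AM + 71 min = 10:46 AM.
Registration starts at 10:46 AM − 71 min = 9:35 AM.
That matches the stated 9:35 AM, so the schedule is consistent.

Yes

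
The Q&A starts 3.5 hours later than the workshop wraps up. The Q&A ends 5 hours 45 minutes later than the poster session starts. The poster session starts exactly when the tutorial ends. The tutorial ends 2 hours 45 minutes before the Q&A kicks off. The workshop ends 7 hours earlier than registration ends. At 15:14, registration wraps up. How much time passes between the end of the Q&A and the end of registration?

half an hour

The workshop ends at 15:14 − 420 min = 08:14.
The Q&A starts at 08:14 + 210 min = 11:44.
The tutorial ends at 11:44 − 165 min = 08:59.
So the poster session starts at 08:59.
The Q&A ends at 08:59 + 345 min = 14:44.
From 14:44 to 15:14 is half an hour.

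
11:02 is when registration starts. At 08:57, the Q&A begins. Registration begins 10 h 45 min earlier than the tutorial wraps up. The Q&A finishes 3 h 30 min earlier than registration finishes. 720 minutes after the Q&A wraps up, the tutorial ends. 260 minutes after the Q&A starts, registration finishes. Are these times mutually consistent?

Yes

Registration ends at 08:57 + 260 min = 13:17.
The Q&A ends at 13:17 − 210 min = 09:47.
The tutorial ends at 09:47 + 720 min = 21:47.
Registration starts at 21:47 − 645 min = 11:02.
That matches the stated 11:02, so the schedule is consistent.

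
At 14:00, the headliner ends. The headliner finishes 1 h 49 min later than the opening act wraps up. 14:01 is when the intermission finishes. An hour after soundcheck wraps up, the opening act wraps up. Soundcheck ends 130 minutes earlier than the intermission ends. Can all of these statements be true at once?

No

Soundcheck ends at 14:01 − 130 min = 11:51.
The opening act ends at 11:51 + 60 min = 12:51.
The headliner ends at 12:51 + 109 min = 14:40.
But the headliner is also said to end at 14:00 — a 40-minute conflict.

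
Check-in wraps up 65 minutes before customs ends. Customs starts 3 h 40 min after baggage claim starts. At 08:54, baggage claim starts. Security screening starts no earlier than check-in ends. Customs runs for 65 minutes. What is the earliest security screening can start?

Customs starts at 08:54 + 220 min = 12:34.
Customs ends at 12:34 + 65 min = 13:39.
Check-in ends at 13:39 − 65 min = 12:34.
Security screening is bounded by check-in, so the earliest it can start is 12:34.

12:34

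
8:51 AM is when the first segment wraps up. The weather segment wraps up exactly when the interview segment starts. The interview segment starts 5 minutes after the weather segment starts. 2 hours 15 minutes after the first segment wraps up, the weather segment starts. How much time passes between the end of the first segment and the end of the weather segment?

The weather segment starts at 8:51 AM + 135 min = 11:06 AM.
The interview segment starts at 11:06 AM + 5 min = 11:11 AM.
So the weather segment ends at 11:11 AM.
From 8:51 AM to 11:11 AM is 140 minutes.

140 minutes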